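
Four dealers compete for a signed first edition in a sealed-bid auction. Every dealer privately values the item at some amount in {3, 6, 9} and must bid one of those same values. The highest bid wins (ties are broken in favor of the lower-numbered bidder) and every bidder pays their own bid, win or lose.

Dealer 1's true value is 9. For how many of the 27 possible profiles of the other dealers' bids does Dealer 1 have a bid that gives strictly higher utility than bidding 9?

8

Others bid (3, 3, 3): truth gives 0; bid 3 gives 6 > 0. Violating.
Others bid (3, 3, 6): truth gives 0; bid 6 gives 3 > 0. Violating.
Others bid (3, 6, 3): truth gives 0; bid 6 gives 3 > 0. Violating.
Others bid (3, 6, 6): truth gives 0; bid 6 gives 3 > 0. Violating.
Others bid (3, 3, 9): truth gives 0; no alternative beats it.
Others bid (3, 6, 9): truth gives 0; no alternative beats it.
(Checking all 27 profiles: 8 have a profitable deviation, 19 do not.)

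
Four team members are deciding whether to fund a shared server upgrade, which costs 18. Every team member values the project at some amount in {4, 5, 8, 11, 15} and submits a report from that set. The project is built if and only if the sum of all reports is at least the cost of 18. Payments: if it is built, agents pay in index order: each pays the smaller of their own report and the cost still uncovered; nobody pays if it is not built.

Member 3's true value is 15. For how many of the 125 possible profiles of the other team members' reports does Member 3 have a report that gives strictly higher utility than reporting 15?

40

Others report (4, 4, 4): truth gives 5; report 8 gives 7 > 5. Violating.
Others report (4, 4, 5): truth gives 5; report 5 gives 10 > 5. Violating.
Others report (4, 4, 8): truth gives 5; report 4 gives 11 > 5. Violating.
Others report (4, 4, 11): truth gives 5; report 4 gives 11 > 5. Violating.
Others report (4, 11, 4): truth gives 12; no alternative beats it.
Others report (4, 11, 5): truth gives 12; no alternative beats it.
(Checking all 125 profiles: 40 have a profitable deviation, 85 do not.)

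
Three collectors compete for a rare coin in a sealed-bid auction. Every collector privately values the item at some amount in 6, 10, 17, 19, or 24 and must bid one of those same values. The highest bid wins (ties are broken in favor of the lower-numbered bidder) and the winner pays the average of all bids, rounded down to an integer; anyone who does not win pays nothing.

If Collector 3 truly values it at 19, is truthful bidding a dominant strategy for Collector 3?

No

Consider the case where Collector 1 bids 6 and Collector 2 bids 6.
Truthful bid 19: wins, pays 10, utility 19 - 10 = 9.
Bid 10 instead: wins, pays 7, utility 19 - 7 = 12.
Since 12 > 9, bidding 10 is strictly better here, so truthful bidding is not dominant.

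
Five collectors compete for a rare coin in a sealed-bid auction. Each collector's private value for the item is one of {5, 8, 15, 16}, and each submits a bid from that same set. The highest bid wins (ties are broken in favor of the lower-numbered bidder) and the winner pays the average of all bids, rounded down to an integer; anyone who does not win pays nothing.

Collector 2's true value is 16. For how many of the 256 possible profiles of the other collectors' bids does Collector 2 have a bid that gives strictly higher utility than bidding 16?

14

Others bid (5, 5, 5, 5): truth gives 9; bid 8 gives 11 > 9. Violating.
Others bid (5, 5, 5, 8): truth gives 9; bid 8 gives 10 > 9. Violating.
Others bid (5, 5, 8, 5): truth gives 9; bid 8 gives 10 > 9. Violating.
Others bid (5, 5, 8, 8): truth gives 8; bid 8 gives 10 > 8. Violating.
Others bid (5, 5, 5, 15): truth gives 7; no alternative beats it.
Others bid (5, 5, 5, 16): truth gives 7; no alternative beats it.
(Checking all 256 profiles: 14 have a profitable deviation, 242 do not.)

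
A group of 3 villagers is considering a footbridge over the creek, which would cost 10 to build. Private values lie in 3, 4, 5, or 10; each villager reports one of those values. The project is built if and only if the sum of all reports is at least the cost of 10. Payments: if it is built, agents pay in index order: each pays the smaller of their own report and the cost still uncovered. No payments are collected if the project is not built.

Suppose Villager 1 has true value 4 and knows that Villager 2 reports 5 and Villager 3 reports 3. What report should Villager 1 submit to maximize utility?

3

Report 3: project built, pays 3, utility 4 - 3 = 1.
Report 4: project built, pays 4, utility 4 - 4 = 0.
Report 5: project built, pays 5, utility 4 - 5 = -1.
Report 10: project built, pays 10, utility 4 - 10 = -6.
The best choice is 3 with utility 1.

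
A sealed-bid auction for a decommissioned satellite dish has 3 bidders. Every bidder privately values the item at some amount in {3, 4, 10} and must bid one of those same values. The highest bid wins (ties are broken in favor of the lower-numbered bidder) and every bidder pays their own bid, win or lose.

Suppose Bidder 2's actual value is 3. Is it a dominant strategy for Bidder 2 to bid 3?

Consider the case where Bidder 1 bids 3 and Bidder 3 bids 3.
Truthful bid 3: loses but pays 3, utility -3.
Bid 4 instead: wins, pays 4, utility 3 - 4 = -1.
Since -1 > -3, bidding 4 is strictly better here, so truthful bidding is not dominant.

No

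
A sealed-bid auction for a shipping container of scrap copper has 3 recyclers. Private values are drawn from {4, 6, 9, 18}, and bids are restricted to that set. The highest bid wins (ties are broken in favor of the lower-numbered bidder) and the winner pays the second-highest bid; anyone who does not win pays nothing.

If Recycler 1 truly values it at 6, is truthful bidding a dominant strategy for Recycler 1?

Check each profile of the others' bids and compare truth against every alternative bid.
Others bid (4, 4): truth gives 2, best alternative gives 2.
Others bid (4, 6): truth gives 0, best alternative gives 0.
Others bid (4, 9): truth gives 0, best alternative gives 0.
Others bid (4, 18): truth gives 0, best alternative gives 0.
Others bid (6, 4): truth gives 0, best alternative gives 0.
Others bid (6, 6): truth gives 0, best alternative gives 0.
(Remaining 10 profiles checked similarly; truth is weakly best in each.)
In every case the truthful bid is at least as good as any alternative, so it is a dominant strategy.

Yes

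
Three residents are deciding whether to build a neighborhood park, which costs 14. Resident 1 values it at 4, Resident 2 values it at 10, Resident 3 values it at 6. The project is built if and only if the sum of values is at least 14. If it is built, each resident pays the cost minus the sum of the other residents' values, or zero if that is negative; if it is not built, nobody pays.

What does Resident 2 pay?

4

Total value 20 ≥ cost 14, so the project is built.
The other residents' values sum to 10.
Cost minus that sum is 14 - 10 = 4.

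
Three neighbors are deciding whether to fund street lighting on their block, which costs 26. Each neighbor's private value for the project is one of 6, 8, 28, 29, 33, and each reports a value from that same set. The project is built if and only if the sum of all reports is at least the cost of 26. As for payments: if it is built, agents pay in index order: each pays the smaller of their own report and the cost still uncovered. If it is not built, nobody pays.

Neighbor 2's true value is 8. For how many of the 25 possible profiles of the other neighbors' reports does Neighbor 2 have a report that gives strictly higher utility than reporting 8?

6

Others report (6, 28): truth gives 0; report 6 gives 2 > 0. Violating.
Others report (6, 29): truth gives 0; report 6 gives 2 > 0. Violating.
Others report (6, 33): truth gives 0; report 6 gives 2 > 0. Violating.
Others report (8, 28): truth gives 0; report 6 gives 2 > 0. Violating.
Others report (6, 6): truth gives 0; no alternative beats it.
Others report (6, 8): truth gives 0; no alternative beats it.
(Checking all 25 profiles: 6 have a profitable deviation, 19 do not.)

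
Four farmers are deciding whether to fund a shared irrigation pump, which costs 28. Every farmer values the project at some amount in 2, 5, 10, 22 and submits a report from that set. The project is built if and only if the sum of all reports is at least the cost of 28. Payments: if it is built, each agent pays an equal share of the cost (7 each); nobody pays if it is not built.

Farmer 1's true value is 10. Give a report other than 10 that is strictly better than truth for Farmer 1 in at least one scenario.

22

Suppose Farmer 2 reports 2, Farmer 3 reports 2 and Farmer 4 reports 2.
Report 10: project not built, utility 0.
Report 22: project built, pays 7, utility 10 - 7 = 3.
So reporting 22 beats truth here (3 > 0).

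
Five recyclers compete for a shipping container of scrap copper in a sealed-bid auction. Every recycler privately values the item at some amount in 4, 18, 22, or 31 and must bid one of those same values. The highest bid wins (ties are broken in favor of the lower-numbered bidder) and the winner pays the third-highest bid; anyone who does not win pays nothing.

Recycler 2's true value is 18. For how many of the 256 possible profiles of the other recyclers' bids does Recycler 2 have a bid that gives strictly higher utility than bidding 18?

Others bid (4, 4, 4, 22): truth gives 0; bid 22 gives 14 > 0. Violating.
Others bid (4, 4, 4, 31): truth gives 0; bid 31 gives 14 > 0. Violating.
Others bid (4, 4, 22, 4): truth gives 0; bid 22 gives 14 > 0. Violating.
Others bid (4, 4, 31, 4): truth gives 0; bid 31 gives 14 > 0. Violating.
Others bid (4, 4, 4, 4): truth gives 14; no alternative beats it.
Others bid (4, 4, 4, 18): truth gives 14; no alternative beats it.
(Checking all 256 profiles: 8 have a profitable deviation, 248 do not.)

8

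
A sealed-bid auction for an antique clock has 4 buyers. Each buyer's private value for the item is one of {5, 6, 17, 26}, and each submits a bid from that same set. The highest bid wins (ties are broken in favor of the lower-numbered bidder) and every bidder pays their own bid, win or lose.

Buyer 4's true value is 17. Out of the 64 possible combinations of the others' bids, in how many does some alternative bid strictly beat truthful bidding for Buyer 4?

Others bid (5, 5, 5): truth gives 0; bid 6 gives 11 > 0. Violating.
Others bid (5, 5, 17): truth gives -17; bid 5 gives -5 > -17. Violating.
Others bid (5, 5, 26): truth gives -17; bid 5 gives -5 > -17. Violating.
Others bid (5, 6, 17): truth gives -17; bid 5 gives -5 > -17. Violating.
Others bid (5, 5, 6): truth gives 0; no alternative beats it.
Others bid (5, 6, 5): truth gives 0; no alternative beats it.
(Checking all 64 profiles: 57 have a profitable deviation, 7 do not.)

57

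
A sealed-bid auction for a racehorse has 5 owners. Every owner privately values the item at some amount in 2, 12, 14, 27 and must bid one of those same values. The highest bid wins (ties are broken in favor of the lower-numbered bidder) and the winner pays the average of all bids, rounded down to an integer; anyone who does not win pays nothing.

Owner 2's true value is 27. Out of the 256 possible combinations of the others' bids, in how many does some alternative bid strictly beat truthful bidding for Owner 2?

Others bid (2, 2, 2, 2): truth gives 20; bid 12 gives 23 > 20. Violating.
Others bid (2, 2, 2, 12): truth gives 18; bid 12 gives 21 > 18. Violating.
Others bid (2, 2, 2, 14): truth gives 18; bid 14 gives 21 > 18. Violating.
Others bid (2, 2, 12, 2): truth gives 18; bid 12 gives 21 > 18. Violating.
Others bid (2, 2, 2, 27): truth gives 15; no alternative beats it.
Others bid (2, 2, 12, 27): truth gives 13; no alternative beats it.
(Checking all 256 profiles: 54 have a profitable deviation, 202 do not.)

54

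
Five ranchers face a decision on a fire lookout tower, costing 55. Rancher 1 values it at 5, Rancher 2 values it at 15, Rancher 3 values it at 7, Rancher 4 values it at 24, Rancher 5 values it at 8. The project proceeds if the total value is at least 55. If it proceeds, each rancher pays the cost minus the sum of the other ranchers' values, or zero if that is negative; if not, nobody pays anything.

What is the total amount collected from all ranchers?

Total value 59 ≥ cost 55, so it is built.
Rancher 1: others sum to 54; max(0, 55 - 54) = 1.
Rancher 2: others sum to 44; max(0, 55 - 44) = 11.
Rancher 3: others sum to 52; max(0, 55 - 52) = 3.
Rancher 4: others sum to 35; max(0, 55 - 35) = 20.
Rancher 5: others sum to 51; max(0, 55 - 51) = 4.
Total collected = 1 + 11 + 3 + 20 + 4 = 39.

39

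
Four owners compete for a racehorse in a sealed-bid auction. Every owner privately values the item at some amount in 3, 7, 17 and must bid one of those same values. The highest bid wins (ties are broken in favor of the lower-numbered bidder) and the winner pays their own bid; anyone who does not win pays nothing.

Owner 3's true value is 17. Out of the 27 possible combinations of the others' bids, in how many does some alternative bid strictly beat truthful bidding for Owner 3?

Others bid (3, 3, 3): truth gives 0; bid 7 gives 10 > 0. Violating.
Others bid (3, 3, 7): truth gives 0; bid 7 gives 10 > 0. Violating.
Others bid (3, 3, 17): truth gives 0; no alternative beats it.
Others bid (3, 7, 3): truth gives 0; no alternative beats it.
(Checking all 27 profiles: 2 have a profitable deviation, 25 do not.)

2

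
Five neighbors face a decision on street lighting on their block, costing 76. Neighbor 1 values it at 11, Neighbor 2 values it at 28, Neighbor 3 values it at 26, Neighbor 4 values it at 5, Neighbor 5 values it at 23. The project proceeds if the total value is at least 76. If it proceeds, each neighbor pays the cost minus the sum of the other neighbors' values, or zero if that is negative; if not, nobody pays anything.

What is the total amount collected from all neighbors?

26

Total value 93 ≥ cost 76, so it is built.
Neighbor 1: others sum to 82; max(0, 76 - 82) = 0.
Neighbor 2: others sum to 65; max(0, 76 - 65) = 11.
Neighbor 3: others sum to 67; max(0, 76 - 67) = 9.
Neighbor 4: others sum to 88; max(0, 76 - 88) = 0.
Neighbor 5: others sum to 70; max(0, 76 - 70) = 6.
Total collected = 0 + 11 + 9 + 0 + 6 = 26.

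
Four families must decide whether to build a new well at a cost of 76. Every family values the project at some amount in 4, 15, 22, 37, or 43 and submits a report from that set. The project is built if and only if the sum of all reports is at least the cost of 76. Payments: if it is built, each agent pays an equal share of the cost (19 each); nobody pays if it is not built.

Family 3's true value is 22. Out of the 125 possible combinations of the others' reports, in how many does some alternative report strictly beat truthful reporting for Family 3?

22

Others report (4, 4, 37): truth gives 0; report 37 gives 3 > 0. Violating.
Others report (4, 4, 43): truth gives 0; report 37 gives 3 > 0. Violating.
Others report (4, 15, 15): truth gives 0; report 43 gives 3 > 0. Violating.
Others report (4, 15, 22): truth gives 0; report 37 gives 3 > 0. Violating.
Others report (4, 4, 4): truth gives 0; no alternative beats it.
Others report (4, 4, 15): truth gives 0; no alternative beats it.
(Checking all 125 profiles: 22 have a profitable deviation, 103 do not.)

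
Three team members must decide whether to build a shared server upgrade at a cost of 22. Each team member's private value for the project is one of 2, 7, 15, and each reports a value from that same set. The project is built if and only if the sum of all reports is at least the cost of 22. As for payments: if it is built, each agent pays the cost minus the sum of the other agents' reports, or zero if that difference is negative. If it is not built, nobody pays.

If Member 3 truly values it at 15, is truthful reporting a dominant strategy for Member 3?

Yes

Check each profile of the others' reports and compare truth against every alternative report.
Others report (7, 7): truth gives 7, best alternative gives 0.
Others report (2, 7): truth gives 2, best alternative gives 0.
Others report (7, 2): truth gives 2, best alternative gives 0.
Others report (7, 15): truth gives 15, best alternative gives 15.
Others report (15, 7): truth gives 15, best alternative gives 15.
Others report (15, 15): truth gives 15, best alternative gives 15.
(Remaining 3 profiles checked similarly; truth is weakly best in each.)
In every case the truthful report is at least as good as any alternative, so it is a dominant strategy.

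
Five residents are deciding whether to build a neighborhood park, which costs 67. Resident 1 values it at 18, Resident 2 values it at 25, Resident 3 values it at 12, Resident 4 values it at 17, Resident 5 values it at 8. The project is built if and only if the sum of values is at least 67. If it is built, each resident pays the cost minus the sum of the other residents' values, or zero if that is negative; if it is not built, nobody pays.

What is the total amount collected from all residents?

Total value 80 ≥ cost 67, so it is built.
Resident 1: others sum to 62; max(0, 67 - 62) = 5.
Resident 2: others sum to 55; max(0, 67 - 55) = 12.
Resident 3: others sum to 68; max(0, 67 - 68) = 0.
Resident 4: others sum to 63; max(0, 67 - 63) = 4.
Resident 5: others sum to 72; max(0, 67 - 72) = 0.
Total collected = 5 + 12 + 0 + 4 + 0 = 21.

21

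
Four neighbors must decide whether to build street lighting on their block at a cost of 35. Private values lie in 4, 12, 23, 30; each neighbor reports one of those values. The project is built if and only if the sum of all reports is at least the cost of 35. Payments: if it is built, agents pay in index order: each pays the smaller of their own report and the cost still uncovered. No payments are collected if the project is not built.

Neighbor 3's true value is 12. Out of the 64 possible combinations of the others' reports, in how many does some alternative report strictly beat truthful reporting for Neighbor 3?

17

Others report (4, 4, 23): truth gives 0; report 4 gives 8 > 0. Violating.
Others report (4, 4, 30): truth gives 0; report 4 gives 8 > 0. Violating.
Others report (4, 12, 23): truth gives 0; report 4 gives 8 > 0. Violating.
Others report (4, 12, 30): truth gives 0; report 4 gives 8 > 0. Violating.
Others report (4, 4, 4): truth gives 0; no alternative beats it.
Others report (4, 4, 12): truth gives 0; no alternative beats it.
(Checking all 64 profiles: 17 have a profitable deviation, 47 do not.)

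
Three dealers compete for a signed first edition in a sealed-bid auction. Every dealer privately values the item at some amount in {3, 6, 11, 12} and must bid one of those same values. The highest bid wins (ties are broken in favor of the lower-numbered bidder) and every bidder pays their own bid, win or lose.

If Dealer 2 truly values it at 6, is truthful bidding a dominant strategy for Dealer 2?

Consider the case where Dealer 1 bids 3 and Dealer 3 bids 11.
Truthful bid 6: loses but pays 6, utility -6.
Bid 3 instead: loses but pays 3, utility -3.
Since -3 > -6, bidding 3 is strictly better here, so truthful bidding is not dominant.

No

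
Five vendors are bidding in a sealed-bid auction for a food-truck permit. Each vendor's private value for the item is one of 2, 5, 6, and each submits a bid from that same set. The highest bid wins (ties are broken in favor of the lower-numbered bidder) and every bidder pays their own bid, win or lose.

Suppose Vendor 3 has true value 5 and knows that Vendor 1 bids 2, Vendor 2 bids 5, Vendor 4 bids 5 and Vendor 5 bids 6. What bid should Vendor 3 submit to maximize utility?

Bid 2: loses but pays 2, utility -2.
Bid 5: loses but pays 5, utility -5.
Bid 6: wins, pays 6, utility 5 - 6 = -1.
The best choice is 6 with utility -1.

6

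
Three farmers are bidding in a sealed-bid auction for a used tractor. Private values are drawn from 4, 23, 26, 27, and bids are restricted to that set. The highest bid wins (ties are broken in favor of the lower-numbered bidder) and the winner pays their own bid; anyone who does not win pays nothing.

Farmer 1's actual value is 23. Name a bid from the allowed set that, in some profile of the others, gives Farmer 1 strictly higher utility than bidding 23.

4

Suppose Farmer 2 bids 4 and Farmer 3 bids 4.
Bid 23: wins, pays 23, utility 23 - 23 = 0.
Bid 4: wins, pays 4, utility 23 - 4 = 19.
So bidding 4 beats truth here (19 > 0).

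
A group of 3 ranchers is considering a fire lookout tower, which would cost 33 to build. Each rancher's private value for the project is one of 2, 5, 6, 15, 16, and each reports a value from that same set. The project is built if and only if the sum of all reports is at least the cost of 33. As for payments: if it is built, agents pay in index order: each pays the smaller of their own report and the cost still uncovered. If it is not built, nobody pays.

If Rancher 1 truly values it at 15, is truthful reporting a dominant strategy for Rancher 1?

Consider the case where Rancher 2 reports 15 and Rancher 3 reports 15.
Truthful report 15: project built, pays 15, utility 15 - 15 = 0.
Report 5 instead: project built, pays 5, utility 15 - 5 = 10.
Since 10 > 0, reporting 5 is strictly better here, so truthful reporting is not dominant.

No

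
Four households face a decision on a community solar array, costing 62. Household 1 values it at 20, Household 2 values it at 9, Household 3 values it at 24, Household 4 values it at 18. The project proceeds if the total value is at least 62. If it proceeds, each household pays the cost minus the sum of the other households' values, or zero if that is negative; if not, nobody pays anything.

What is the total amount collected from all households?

Total value 71 ≥ cost 62, so it is built.
Household 1: others sum to 51; max(0, 62 - 51) = 11.
Household 2: others sum to 62; max(0, 62 - 62) = 0.
Household 3: others sum to 47; max(0, 62 - 47) = 15.
Household 4: others sum to 53; max(0, 62 - 53) = 9.
Total collected = 11 + 0 + 15 + 9 = 35.

35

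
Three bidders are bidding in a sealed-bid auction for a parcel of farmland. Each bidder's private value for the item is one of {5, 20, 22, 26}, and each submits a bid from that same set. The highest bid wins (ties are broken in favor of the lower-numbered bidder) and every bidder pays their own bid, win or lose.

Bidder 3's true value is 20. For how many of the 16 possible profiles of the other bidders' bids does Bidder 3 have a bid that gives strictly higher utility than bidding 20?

Others bid (5, 20): truth gives -20; bid 22 gives -2 > -20. Violating.
Others bid (5, 22): truth gives -20; bid 5 gives -5 > -20. Violating.
Others bid (5, 26): truth gives -20; bid 5 gives -5 > -20. Violating.
Others bid (20, 5): truth gives -20; bid 22 gives -2 > -20. Violating.
Others bid (5, 5): truth gives 0; no alternative beats it.
(Checking all 16 profiles: 15 have a profitable deviation, 1 does not.)

15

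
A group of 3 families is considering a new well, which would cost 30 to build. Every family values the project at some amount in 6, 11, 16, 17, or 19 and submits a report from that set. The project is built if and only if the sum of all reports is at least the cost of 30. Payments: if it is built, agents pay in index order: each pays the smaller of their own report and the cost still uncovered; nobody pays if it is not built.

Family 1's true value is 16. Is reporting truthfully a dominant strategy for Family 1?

Consider the case where Family 2 reports 6 and Family 3 reports 16.
Truthful report 16: project built, pays 16, utility 16 - 16 = 0.
Report 11 instead: project built, pays 11, utility 16 - 11 = 5.
Since 5 > 0, reporting 11 is strictly better here, so truthful reporting is not dominant.

No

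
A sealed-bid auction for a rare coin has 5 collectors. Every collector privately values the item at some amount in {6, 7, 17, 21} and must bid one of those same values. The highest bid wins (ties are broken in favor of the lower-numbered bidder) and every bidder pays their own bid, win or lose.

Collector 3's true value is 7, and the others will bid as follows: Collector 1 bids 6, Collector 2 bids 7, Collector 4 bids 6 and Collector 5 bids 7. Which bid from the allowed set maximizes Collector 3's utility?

6

Bid 6: loses but pays 6, utility -6.
Bid 7: loses but pays 7, utility -7.
Bid 17: wins, pays 17, utility 7 - 17 = -10.
Bid 21: wins, pays 21, utility 7 - 21 = -14.
The best choice is 6 with utility -6.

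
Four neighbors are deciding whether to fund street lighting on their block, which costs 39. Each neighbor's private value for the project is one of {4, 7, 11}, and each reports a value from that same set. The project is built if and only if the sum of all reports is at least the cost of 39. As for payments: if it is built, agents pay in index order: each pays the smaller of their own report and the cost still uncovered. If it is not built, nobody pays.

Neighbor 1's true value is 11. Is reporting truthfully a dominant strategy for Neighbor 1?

No

Consider the case where Neighbor 2 reports 11, Neighbor 3 reports 11 and Neighbor 4 reports 11.
Truthful report 11: project built, pays 11, utility 11 - 11 = 0.
Report 7 instead: project built, pays 7, utility 11 - 7 = 4.
Since 4 > 0, reporting 7 is strictly better here, so truthful reporting is not dominant.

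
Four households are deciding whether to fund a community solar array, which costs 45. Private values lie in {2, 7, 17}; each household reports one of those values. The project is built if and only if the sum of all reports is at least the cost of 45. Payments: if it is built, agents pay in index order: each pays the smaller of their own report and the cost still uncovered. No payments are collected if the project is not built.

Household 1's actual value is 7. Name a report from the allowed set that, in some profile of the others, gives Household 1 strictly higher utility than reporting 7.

Suppose Household 2 reports 17, Household 3 reports 17 and Household 4 reports 17.
Report 7: project built, pays 7, utility 7 - 7 = 0.
Report 2: project built, pays 2, utility 7 - 2 = 5.
So reporting 2 beats truth here (5 > 0).

2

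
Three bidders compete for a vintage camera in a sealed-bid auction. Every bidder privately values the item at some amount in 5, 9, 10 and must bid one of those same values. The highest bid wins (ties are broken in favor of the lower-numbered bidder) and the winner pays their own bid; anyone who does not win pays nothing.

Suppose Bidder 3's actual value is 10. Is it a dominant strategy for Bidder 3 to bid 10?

Consider the case where Bidder 1 bids 5 and Bidder 2 bids 5.
Truthful bid 10: wins, pays 10, utility 10 - 10 = 0.
Bid 9 instead: wins, pays 9, utility 10 - 9 = 1.
Since 1 > 0, bidding 9 is strictly better here, so truthful bidding is not dominant.

No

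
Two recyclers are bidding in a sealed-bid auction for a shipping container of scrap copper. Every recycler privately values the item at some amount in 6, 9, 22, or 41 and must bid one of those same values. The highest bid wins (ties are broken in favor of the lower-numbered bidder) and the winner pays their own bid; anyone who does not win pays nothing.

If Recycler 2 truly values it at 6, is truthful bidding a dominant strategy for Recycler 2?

Check each profile of the others' bids and compare truth against every alternative bid.
Others bid (6): truth gives 0, best alternative gives -3.
Others bid (9): truth gives 0, best alternative gives 0.
Others bid (22): truth gives 0, best alternative gives 0.
Others bid (41): truth gives 0, best alternative gives 0.
In every case the truthful bid is at least as good as any alternative, so it is a dominant strategy.

Yes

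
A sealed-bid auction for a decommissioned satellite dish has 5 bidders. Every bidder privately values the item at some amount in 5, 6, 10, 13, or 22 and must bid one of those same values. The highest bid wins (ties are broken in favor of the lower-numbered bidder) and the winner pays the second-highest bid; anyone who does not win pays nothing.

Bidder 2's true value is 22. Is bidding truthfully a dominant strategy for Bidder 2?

Yes

Check each profile of the others' bids and compare truth against every alternative bid.
Others bid (13, 5, 5, 5): truth gives 9, best alternative gives 0.
Others bid (13, 5, 5, 6): truth gives 9, best alternative gives 0.
Others bid (13, 5, 5, 10): truth gives 9, best alternative gives 0.
Others bid (13, 5, 5, 13): truth gives 9, best alternative gives 0.
Others bid (13, 5, 6, 5): truth gives 9, best alternative gives 0.
Others bid (13, 5, 6, 6): truth gives 9, best alternative gives 0.
(Remaining 619 profiles checked similarly; truth is weakly best in each.)
In every case the truthful bid is at least as good as any alternative, so it is a dominant strategy.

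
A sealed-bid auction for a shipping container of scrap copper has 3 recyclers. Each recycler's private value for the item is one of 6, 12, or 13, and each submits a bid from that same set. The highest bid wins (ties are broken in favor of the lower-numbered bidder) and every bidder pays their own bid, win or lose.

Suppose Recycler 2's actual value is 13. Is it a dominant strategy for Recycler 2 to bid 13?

No

Consider the case where Recycler 1 bids 6 and Recycler 3 bids 6.
Truthful bid 13: wins, pays 13, utility 13 - 13 = 0.
Bid 12 instead: wins, pays 12, utility 13 - 12 = 1.
Since 1 > 0, bidding 12 is strictly better here, so truthful bidding is not dominant.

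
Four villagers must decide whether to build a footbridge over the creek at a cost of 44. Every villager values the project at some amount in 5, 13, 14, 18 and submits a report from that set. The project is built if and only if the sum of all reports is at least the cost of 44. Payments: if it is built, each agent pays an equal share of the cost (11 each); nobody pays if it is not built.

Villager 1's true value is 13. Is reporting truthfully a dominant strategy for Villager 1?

No

Consider the case where Villager 2 reports 5, Villager 3 reports 5 and Villager 4 reports 18.
Truthful report 13: project not built, utility 0.
Report 18 instead: project built, pays 11, utility 13 - 11 = 2.
Since 2 > 0, reporting 18 is strictly better here, so truthful reporting is not dominant.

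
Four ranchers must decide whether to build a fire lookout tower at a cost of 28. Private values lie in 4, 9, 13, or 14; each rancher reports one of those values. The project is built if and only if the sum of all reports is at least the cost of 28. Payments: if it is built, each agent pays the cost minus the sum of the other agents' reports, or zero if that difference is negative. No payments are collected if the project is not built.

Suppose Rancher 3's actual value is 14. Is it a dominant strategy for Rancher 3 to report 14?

Check each profile of the others' reports and compare truth against every alternative report.
Others report (4, 13, 13): truth gives 14, best alternative gives 14.
Others report (4, 13, 14): truth gives 14, best alternative gives 14.
Others report (4, 14, 13): truth gives 14, best alternative gives 14.
Others report (4, 14, 14): truth gives 14, best alternative gives 14.
Others report (9, 9, 13): truth gives 14, best alternative gives 14.
Others report (9, 9, 14): truth gives 14, best alternative gives 14.
(Remaining 58 profiles checked similarly; truth is weakly best in each.)
In every case the truthful report is at least as good as any alternative, so it is a dominant strategy.

Yes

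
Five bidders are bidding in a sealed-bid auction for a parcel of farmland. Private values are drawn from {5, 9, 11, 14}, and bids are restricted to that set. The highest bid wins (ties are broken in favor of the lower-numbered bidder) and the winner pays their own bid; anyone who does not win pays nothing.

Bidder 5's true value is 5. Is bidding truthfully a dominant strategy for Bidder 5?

Check each profile of the others' bids and compare truth against every alternative bid.
Others bid (5, 5, 5, 5): truth gives 0, best alternative gives -4.
Others bid (5, 5, 5, 9): truth gives 0, best alternative gives 0.
Others bid (5, 5, 5, 11): truth gives 0, best alternative gives 0.
Others bid (5, 5, 5, 14): truth gives 0, best alternative gives 0.
Others bid (5, 5, 9, 5): truth gives 0, best alternative gives 0.
Others bid (5, 5, 9, 9): truth gives 0, best alternative gives 0.
(Remaining 250 profiles checked similarly; truth is weakly best in each.)
In every case the truthful bid is at least as good as any alternative, so it is a dominant strategy.

Yes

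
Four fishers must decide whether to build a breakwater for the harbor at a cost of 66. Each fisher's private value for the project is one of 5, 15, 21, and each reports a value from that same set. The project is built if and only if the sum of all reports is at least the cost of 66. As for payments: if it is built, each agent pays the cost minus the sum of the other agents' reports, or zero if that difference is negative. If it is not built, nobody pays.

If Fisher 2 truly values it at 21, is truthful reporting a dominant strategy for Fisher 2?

Yes

Check each profile of the others' reports and compare truth against every alternative report.
Others report (5, 21, 21): truth gives 2, best alternative gives 0.
Others report (21, 5, 21): truth gives 2, best alternative gives 0.
Others report (21, 21, 5): truth gives 2, best alternative gives 0.
Others report (21, 21, 21): truth gives 18, best alternative gives 18.
Others report (15, 21, 21): truth gives 12, best alternative gives 12.
Others report (21, 15, 21): truth gives 12, best alternative gives 12.
(Remaining 21 profiles checked similarly; truth is weakly best in each.)
In every case the truthful report is at least as good as any alternative, so it is a dominant strategy.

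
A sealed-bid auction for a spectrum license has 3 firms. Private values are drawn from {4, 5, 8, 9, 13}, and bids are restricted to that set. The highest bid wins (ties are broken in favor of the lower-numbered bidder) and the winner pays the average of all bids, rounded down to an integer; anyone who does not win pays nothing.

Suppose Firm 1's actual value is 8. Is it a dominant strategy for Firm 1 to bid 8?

Consider the case where Firm 2 bids 4 and Firm 3 bids 4.
Truthful bid 8: wins, pays 5, utility 8 - 5 = 3.
Bid 4 instead: wins, pays 4, utility 8 - 4 = 4.
Since 4 > 3, bidding 4 is strictly better here, so truthful bidding is not dominant.

No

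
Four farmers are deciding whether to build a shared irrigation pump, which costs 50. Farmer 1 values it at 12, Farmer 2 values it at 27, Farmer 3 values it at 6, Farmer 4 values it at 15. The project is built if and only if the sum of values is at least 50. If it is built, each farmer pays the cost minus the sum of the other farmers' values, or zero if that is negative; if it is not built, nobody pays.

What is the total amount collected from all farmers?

24

Total value 60 ≥ cost 50, so it is built.
Farmer 1: others sum to 48; max(0, 50 - 48) = 2.
Farmer 2: others sum to 33; max(0, 50 - 33) = 17.
Farmer 3: others sum to 54; max(0, 50 - 54) = 0.
Farmer 4: others sum to 45; max(0, 50 - 45) = 5.
Total collected = 2 + 17 + 0 + 5 = 24.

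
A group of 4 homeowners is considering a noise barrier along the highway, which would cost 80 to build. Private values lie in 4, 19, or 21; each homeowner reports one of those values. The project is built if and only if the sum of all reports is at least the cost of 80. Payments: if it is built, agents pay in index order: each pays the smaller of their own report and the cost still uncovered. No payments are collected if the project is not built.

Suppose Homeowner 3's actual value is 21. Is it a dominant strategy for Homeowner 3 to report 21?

Consider the case where Homeowner 1 reports 19, Homeowner 2 reports 21 and Homeowner 4 reports 21.
Truthful report 21: project built, pays 21, utility 21 - 21 = 0.
Report 19 instead: project built, pays 19, utility 21 - 19 = 2.
Since 2 > 0, reporting 19 is strictly better here, so truthful reporting is not dominant.

No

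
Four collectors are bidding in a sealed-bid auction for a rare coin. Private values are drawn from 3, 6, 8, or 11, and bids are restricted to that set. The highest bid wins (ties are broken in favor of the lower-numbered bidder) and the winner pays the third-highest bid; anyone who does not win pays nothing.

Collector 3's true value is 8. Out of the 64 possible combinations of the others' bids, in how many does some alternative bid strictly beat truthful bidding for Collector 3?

Others bid (3, 3, 11): truth gives 0; bid 11 gives 5 > 0. Violating.
Others bid (3, 6, 11): truth gives 0; bid 11 gives 2 > 0. Violating.
Others bid (3, 8, 3): truth gives 0; bid 11 gives 5 > 0. Violating.
Others bid (3, 8, 6): truth gives 0; bid 11 gives 2 > 0. Violating.
Others bid (3, 3, 3): truth gives 5; no alternative beats it.
Others bid (3, 3, 6): truth gives 5; no alternative beats it.
(Checking all 64 profiles: 12 have a profitable deviation, 52 do not.)

12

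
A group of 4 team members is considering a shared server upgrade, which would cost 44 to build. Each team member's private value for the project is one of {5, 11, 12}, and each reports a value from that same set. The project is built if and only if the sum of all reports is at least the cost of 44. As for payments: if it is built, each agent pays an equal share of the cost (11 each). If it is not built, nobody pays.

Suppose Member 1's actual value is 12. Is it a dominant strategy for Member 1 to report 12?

Yes

Check each profile of the others' reports and compare truth against every alternative report.
Others report (11, 11, 11): truth gives 1, best alternative gives 1.
Others report (11, 11, 12): truth gives 1, best alternative gives 1.
Others report (11, 12, 11): truth gives 1, best alternative gives 1.
Others report (11, 12, 12): truth gives 1, best alternative gives 1.
Others report (12, 11, 11): truth gives 1, best alternative gives 1.
Others report (12, 11, 12): truth gives 1, best alternative gives 1.
(Remaining 21 profiles checked similarly; truth is weakly best in each.)
In every case the truthful report is at least as good as any alternative, so it is a dominant strategy.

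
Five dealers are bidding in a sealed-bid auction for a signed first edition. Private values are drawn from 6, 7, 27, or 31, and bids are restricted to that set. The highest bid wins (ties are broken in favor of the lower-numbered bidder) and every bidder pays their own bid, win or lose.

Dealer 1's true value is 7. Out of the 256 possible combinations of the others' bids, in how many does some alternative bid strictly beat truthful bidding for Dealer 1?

Others bid (6, 6, 6, 6): truth gives 0; bid 6 gives 1 > 0. Violating.
Others bid (6, 6, 6, 27): truth gives -7; bid 6 gives -6 > -7. Violating.
Others bid (6, 6, 6, 31): truth gives -7; bid 6 gives -6 > -7. Violating.
Others bid (6, 6, 7, 27): truth gives -7; bid 6 gives -6 > -7. Violating.
Others bid (6, 6, 6, 7): truth gives 0; no alternative beats it.
Others bid (6, 6, 7, 6): truth gives 0; no alternative beats it.
(Checking all 256 profiles: 241 have a profitable deviation, 15 do not.)

241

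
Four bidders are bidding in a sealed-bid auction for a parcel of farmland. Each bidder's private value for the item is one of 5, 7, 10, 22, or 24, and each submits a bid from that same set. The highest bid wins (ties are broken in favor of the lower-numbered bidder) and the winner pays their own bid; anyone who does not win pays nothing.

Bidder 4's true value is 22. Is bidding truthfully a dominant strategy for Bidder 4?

No

Consider the case where Bidder 1 bids 5, Bidder 2 bids 5 and Bidder 3 bids 5.
Truthful bid 22: wins, pays 22, utility 22 - 22 = 0.
Bid 7 instead: wins, pays 7, utility 22 - 7 = 15.
Since 15 > 0, bidding 7 is strictly better here, so truthful bidding is not dominant.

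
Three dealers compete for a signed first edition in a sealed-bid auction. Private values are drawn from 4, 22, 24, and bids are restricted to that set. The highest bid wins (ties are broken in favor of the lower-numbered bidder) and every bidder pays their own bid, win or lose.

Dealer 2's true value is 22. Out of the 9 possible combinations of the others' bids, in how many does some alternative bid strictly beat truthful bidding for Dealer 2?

7

Others bid (4, 24): truth gives -22; bid 24 gives -2 > -22. Violating.
Others bid (22, 4): truth gives -22; bid 24 gives -2 > -22. Violating.
Others bid (22, 22): truth gives -22; bid 24 gives -2 > -22. Violating.
Others bid (22, 24): truth gives -22; bid 24 gives -2 > -22. Violating.
Others bid (4, 4): truth gives 0; no alternative beats it.
Others bid (4, 22): truth gives 0; no alternative beats it.
(Checking all 9 profiles: 7 have a profitable deviation, 2 do not.)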